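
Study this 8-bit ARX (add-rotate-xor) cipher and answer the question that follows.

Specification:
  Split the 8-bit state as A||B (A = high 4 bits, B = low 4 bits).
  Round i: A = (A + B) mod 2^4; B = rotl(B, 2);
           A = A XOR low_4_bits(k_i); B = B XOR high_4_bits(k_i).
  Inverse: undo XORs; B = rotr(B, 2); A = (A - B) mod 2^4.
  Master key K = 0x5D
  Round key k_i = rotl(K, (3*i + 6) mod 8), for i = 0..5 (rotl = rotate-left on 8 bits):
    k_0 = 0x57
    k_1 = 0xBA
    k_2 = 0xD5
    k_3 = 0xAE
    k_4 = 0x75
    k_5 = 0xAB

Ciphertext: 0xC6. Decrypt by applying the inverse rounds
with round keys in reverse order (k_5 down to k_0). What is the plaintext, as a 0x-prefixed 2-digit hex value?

s_0 = ciphertext = 0xC6
s_1 = InvRound(s_0, k_5) = 0x43
s_2 = InvRound(s_1, k_4) = 0x01
s_3 = InvRound(s_2, k_3) = 0x0E
s_4 = InvRound(s_3, k_2) = 0x9C
s_5 = InvRound(s_4, k_1) = 0x6D
s_6 = InvRound(s_5, k_0) = 0xF2

0xF2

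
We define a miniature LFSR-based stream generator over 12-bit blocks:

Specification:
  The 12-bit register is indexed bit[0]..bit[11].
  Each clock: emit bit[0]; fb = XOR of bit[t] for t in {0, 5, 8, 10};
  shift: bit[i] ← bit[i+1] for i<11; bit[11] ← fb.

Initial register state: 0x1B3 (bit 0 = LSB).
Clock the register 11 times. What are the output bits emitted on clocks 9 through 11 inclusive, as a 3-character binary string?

reg_0 = 0x1B3
clock 1: out=1, reg = 0x8D9
clock 2: out=1, reg = 0xC6C
clock 3: out=0, reg = 0x636
clock 4: out=0, reg = 0x31B
clock 5: out=1, reg = 0x18D
clock 6: out=1, reg = 0x0C6
clock 7: out=0, reg = 0x063
clock 8: out=1, reg = 0x031
clock 9: out=1, reg = 0x018
clock 10: out=0, reg = 0x00C
clock 11: out=0, reg = 0x006

100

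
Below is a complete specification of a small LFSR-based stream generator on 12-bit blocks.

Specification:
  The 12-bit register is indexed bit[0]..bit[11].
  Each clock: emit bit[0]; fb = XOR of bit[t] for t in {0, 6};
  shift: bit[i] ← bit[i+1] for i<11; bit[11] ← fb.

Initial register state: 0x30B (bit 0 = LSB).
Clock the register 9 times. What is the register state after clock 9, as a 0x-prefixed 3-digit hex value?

0x639

reg_0 = 0x30B
clock 1: out=1, reg = 0x985
clock 2: out=1, reg = 0xCC2
clock 3: out=0, reg = 0xE61
clock 4: out=1, reg = 0x730
clock 5: out=0, reg = 0x398
clock 6: out=0, reg = 0x1CC
clock 7: out=0, reg = 0x8E6
clock 8: out=0, reg = 0xC73
clock 9: out=1, reg = 0x639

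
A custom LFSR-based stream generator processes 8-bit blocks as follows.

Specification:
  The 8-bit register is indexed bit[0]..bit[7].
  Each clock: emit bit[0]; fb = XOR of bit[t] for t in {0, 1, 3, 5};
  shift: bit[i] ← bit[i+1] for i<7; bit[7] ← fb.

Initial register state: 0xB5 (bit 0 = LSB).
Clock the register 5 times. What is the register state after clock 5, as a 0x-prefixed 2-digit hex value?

0xE5

reg_0 = 0xB5
clock 1: out=1, reg = 0x5A
clock 2: out=0, reg = 0x2D
clock 3: out=1, reg = 0x96
clock 4: out=0, reg = 0xCB
clock 5: out=1, reg = 0xE5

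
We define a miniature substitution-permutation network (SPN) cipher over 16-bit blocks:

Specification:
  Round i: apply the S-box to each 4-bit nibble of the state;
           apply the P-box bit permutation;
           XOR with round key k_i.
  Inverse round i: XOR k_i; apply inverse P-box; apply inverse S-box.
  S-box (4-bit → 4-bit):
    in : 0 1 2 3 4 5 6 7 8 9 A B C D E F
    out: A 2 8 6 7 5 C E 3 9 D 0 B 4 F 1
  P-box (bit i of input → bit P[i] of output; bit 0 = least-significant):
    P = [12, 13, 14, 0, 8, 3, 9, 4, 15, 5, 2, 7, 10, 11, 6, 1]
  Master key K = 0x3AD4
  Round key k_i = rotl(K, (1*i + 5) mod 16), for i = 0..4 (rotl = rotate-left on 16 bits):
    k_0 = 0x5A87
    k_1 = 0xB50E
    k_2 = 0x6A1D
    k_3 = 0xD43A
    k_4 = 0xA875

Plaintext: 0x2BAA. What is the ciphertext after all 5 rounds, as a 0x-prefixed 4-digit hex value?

s_0 = plaintext = 0x2BAA
s_1 = Round(s_0, k_0) = 0x0994
s_2 = Round(s_1, k_1) = 0x4C9C
s_3 = Round(s_2, k_2) = 0xD7EC
s_4 = Round(s_3, k_3) = 0xE7C7
s_5 = Round(s_4, k_4) = 0xC58A

0xC58A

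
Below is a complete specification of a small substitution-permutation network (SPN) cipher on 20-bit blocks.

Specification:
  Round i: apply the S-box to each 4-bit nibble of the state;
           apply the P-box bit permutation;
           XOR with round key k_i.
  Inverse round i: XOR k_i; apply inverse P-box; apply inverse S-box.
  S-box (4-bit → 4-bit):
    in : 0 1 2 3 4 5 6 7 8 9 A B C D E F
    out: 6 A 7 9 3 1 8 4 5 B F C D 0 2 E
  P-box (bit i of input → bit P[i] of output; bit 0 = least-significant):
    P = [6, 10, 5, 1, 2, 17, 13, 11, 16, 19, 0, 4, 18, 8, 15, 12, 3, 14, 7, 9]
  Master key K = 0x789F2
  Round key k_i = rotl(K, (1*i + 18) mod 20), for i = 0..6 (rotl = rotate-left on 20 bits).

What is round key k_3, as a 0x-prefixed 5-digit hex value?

0xF13E4

K = 0x789F2
k_0 = rotl(K, (1*0+18) mod 20) = rotl(K, 18) = 0x9E27C
k_1 = rotl(K, (1*1+18) mod 20) = rotl(K, 19) = 0x3C4F9
k_2 = rotl(K, (1*2+18) mod 20) = rotl(K, 0) = 0x789F2
k_3 = rotl(K, (1*3+18) mod 20) = rotl(K, 1) = 0xF13E4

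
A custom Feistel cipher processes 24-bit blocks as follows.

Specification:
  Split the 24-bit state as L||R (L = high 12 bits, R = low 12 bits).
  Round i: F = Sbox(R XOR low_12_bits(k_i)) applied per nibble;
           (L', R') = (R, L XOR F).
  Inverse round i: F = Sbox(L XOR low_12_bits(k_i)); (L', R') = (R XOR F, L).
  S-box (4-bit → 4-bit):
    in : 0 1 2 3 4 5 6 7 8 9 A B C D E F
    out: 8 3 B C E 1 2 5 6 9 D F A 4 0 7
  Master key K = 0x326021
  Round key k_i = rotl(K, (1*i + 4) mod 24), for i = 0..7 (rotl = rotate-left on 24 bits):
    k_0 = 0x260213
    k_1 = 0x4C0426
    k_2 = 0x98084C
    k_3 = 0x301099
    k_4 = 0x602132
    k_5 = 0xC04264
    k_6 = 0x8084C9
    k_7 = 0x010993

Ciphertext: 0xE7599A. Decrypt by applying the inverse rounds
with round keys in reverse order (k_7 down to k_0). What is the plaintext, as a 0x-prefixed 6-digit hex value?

0x307C72

s_0 = ciphertext = 0xE7599A
s_1 = InvRound(s_0, k_7) = 0xC98E75
s_2 = InvRound(s_1, k_6) = 0x866C98
s_3 = InvRound(s_2, k_5) = 0x113866
s_4 = InvRound(s_3, k_4) = 0x0D5113
s_5 = InvRound(s_4, k_3) = 0x9F90D5
s_6 = InvRound(s_5, k_2) = 0x3249F9
s_7 = InvRound(s_6, k_1) = 0xC72324
s_8 = InvRound(s_7, k_0) = 0x307C72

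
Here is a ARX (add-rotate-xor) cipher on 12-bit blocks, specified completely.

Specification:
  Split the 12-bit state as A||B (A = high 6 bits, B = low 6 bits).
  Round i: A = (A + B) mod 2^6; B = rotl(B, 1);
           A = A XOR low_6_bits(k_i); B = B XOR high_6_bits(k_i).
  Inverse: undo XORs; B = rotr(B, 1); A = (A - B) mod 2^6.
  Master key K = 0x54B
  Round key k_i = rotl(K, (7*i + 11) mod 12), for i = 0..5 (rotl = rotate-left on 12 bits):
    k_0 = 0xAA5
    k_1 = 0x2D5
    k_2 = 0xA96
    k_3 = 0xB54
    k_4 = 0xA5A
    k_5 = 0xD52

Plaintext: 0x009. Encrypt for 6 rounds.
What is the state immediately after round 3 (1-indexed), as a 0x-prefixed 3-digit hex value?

s_0 = plaintext = 0x009
s_1 = Round(s_0, k_0) = 0xB38
s_2 = Round(s_1, k_1) = 0xC7A
s_3 = Round(s_2, k_2) = 0xF5F
s_4 = Round(s_3, k_3) = 0x213
s_5 = Round(s_4, k_4) = 0x04F
s_6 = Round(s_5, k_5) = 0x0AB

0xF5F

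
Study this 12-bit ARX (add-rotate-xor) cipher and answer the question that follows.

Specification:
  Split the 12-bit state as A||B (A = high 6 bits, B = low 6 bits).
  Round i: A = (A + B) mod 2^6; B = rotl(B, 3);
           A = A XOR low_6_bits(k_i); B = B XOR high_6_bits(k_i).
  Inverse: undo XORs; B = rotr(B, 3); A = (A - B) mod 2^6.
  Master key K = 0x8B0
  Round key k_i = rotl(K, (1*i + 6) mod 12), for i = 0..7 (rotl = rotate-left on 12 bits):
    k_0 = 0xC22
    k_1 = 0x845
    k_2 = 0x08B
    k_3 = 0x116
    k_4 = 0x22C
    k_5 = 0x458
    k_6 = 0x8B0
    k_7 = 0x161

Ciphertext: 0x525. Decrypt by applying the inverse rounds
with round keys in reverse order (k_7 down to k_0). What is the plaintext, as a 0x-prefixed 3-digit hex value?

0x297

s_0 = ciphertext = 0x525
s_1 = InvRound(s_0, k_7) = 0xC44
s_2 = InvRound(s_1, k_6) = 0x374
s_3 = InvRound(s_2, k_5) = 0xA6C
s_4 = InvRound(s_3, k_4) = 0x864
s_5 = InvRound(s_4, k_3) = 0xCC4
s_6 = InvRound(s_5, k_2) = 0x230
s_7 = InvRound(s_6, k_1) = 0x0CA
s_8 = InvRound(s_7, k_0) = 0x297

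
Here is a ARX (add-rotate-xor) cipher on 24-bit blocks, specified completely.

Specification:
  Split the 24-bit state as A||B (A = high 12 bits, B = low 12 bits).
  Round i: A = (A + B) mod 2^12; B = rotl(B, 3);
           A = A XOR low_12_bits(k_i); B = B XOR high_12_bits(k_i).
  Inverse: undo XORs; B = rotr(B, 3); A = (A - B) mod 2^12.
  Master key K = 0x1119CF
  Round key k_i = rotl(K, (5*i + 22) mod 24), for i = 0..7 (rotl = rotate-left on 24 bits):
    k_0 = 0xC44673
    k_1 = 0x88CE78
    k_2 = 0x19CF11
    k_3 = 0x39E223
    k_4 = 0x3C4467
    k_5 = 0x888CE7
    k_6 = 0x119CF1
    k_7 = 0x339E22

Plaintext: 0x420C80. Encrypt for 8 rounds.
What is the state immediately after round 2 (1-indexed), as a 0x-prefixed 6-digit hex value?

s_0 = plaintext = 0x420C80
s_1 = Round(s_0, k_0) = 0x6D3842
s_2 = Round(s_1, k_1) = 0x16DA98
s_3 = Round(s_2, k_2) = 0x314559
s_4 = Round(s_3, k_3) = 0xA4E954
s_5 = Round(s_4, k_4) = 0x7C5960
s_6 = Round(s_5, k_5) = 0xDC238C
s_7 = Round(s_6, k_6) = 0xDBFD78
s_8 = Round(s_7, k_7) = 0x5158FF

0x16DA98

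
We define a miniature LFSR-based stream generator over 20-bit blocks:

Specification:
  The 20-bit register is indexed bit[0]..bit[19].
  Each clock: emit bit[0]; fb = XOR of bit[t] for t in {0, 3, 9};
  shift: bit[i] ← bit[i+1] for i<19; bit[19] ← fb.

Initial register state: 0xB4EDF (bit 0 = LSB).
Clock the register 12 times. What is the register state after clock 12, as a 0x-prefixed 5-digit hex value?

reg_0 = 0xB4EDF
clock 1: out=1, reg = 0xDA76F
clock 2: out=1, reg = 0xED3B7
clock 3: out=1, reg = 0x769DB
clock 4: out=1, reg = 0x3B4ED
clock 5: out=1, reg = 0x1DA76
clock 6: out=0, reg = 0x8ED3B
clock 7: out=1, reg = 0x4769D
clock 8: out=1, reg = 0xA3B4E
clock 9: out=0, reg = 0x51DA7
clock 10: out=1, reg = 0xA8ED3
clock 11: out=1, reg = 0x54769
clock 12: out=1, reg = 0xAA3B4

0xAA3B4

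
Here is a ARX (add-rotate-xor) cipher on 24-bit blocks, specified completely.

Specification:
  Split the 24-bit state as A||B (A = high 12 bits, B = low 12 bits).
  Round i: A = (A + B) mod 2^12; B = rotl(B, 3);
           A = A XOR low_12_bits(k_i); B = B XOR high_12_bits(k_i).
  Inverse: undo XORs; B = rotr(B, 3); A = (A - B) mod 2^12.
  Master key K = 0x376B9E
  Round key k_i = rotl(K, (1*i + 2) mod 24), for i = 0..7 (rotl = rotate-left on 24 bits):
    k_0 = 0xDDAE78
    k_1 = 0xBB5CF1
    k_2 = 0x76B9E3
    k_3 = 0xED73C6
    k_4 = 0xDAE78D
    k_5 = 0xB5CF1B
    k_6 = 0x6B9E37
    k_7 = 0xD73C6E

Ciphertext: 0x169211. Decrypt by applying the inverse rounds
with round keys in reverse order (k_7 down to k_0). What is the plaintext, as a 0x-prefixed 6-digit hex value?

s_0 = ciphertext = 0x169211
s_1 = InvRound(s_0, k_7) = 0x71B5EC
s_2 = InvRound(s_1, k_6) = 0xEC2A6A
s_3 = InvRound(s_2, k_5) = 0x5B3C26
s_4 = InvRound(s_3, k_4) = 0x20D031
s_5 = InvRound(s_4, k_3) = 0x3EFDDC
s_6 = InvRound(s_5, k_2) = 0xAB6F56
s_7 = InvRound(s_6, k_1) = 0xFAB69C
s_8 = InvRound(s_7, k_0) = 0x46BD68

0x46BD68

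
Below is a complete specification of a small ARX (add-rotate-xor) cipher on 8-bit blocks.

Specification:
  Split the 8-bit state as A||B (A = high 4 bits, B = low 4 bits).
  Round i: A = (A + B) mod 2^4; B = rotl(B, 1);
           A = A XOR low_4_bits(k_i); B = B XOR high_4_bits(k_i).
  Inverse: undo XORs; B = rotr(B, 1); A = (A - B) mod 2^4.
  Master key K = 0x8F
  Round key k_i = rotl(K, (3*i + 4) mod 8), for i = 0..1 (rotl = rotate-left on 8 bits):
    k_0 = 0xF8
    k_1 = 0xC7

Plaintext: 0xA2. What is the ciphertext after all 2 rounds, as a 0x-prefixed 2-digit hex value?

0x8B

s_0 = plaintext = 0xA2
s_1 = Round(s_0, k_0) = 0x4B
s_2 = Round(s_1, k_1) = 0x8B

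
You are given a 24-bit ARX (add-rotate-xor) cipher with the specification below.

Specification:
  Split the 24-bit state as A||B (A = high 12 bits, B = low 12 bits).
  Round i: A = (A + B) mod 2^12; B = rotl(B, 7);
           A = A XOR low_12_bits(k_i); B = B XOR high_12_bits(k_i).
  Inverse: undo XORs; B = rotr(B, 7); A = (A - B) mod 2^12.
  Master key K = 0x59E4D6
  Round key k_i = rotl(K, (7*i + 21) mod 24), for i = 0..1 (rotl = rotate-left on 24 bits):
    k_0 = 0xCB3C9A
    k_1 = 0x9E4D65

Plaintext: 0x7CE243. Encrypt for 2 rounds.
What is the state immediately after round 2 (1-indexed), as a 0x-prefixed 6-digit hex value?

s_0 = plaintext = 0x7CE243
s_1 = Round(s_0, k_0) = 0x68BD21
s_2 = Round(s_1, k_1) = 0xEC990D

0xEC990D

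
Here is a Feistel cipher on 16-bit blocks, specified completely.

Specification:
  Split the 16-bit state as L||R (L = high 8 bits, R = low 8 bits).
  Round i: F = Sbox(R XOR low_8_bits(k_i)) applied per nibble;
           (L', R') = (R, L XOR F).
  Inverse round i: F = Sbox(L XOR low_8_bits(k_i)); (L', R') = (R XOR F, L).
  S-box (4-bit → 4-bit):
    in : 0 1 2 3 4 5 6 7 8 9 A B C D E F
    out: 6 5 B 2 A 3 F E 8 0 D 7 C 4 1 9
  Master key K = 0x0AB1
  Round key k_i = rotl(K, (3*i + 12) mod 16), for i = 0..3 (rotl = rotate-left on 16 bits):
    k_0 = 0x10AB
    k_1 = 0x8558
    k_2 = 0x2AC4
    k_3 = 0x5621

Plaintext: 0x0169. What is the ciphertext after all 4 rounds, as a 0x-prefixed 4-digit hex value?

0x1548

s_0 = plaintext = 0x0169
s_1 = Round(s_0, k_0) = 0x69CA
s_2 = Round(s_1, k_1) = 0xCA62
s_3 = Round(s_2, k_2) = 0x6215
s_4 = Round(s_3, k_3) = 0x1548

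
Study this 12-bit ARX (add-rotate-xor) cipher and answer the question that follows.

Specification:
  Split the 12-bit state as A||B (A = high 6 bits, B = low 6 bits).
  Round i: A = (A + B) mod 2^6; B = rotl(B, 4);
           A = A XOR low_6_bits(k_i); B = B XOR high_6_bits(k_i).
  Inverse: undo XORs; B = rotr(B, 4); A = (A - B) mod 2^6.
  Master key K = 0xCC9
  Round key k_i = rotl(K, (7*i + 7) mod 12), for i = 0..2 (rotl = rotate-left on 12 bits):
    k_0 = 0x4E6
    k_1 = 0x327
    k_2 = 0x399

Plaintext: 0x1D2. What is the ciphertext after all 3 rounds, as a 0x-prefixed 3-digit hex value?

0x6D2

s_0 = plaintext = 0x1D2
s_1 = Round(s_0, k_0) = 0xFF7
s_2 = Round(s_1, k_1) = 0x471
s_3 = Round(s_2, k_2) = 0x6D2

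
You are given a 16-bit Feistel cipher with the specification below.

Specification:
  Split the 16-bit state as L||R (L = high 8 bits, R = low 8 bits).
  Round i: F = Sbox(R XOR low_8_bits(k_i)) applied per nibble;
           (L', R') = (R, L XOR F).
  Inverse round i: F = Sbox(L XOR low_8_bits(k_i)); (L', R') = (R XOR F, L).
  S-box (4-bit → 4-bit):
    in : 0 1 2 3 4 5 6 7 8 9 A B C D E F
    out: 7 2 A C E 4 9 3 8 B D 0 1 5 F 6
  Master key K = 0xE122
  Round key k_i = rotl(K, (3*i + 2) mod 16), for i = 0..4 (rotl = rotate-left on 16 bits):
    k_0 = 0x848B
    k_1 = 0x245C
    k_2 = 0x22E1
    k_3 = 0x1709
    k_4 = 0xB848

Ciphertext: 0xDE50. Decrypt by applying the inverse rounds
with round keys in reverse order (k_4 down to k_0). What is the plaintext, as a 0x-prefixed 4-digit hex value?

s_0 = ciphertext = 0xDE50
s_1 = InvRound(s_0, k_4) = 0xE9DE
s_2 = InvRound(s_1, k_3) = 0x29E9
s_3 = InvRound(s_2, k_2) = 0xF129
s_4 = InvRound(s_3, k_1) = 0xFCF1
s_5 = InvRound(s_4, k_0) = 0xC2FC

0xC2FC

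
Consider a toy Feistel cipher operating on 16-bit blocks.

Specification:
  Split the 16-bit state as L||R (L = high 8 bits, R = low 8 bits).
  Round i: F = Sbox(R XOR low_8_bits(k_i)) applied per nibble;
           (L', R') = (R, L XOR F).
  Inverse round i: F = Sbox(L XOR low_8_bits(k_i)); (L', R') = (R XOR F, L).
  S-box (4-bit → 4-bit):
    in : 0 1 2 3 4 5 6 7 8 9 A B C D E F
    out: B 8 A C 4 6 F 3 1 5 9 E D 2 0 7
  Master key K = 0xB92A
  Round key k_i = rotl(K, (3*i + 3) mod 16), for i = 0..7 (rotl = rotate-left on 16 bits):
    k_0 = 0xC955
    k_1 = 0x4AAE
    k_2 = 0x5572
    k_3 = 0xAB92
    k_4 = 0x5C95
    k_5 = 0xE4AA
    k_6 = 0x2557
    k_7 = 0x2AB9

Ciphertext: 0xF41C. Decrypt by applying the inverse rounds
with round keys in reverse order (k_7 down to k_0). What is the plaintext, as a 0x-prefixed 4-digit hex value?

s_0 = ciphertext = 0xF41C
s_1 = InvRound(s_0, k_7) = 0x5EF4
s_2 = InvRound(s_1, k_6) = 0x415E
s_3 = InvRound(s_2, k_5) = 0x5041
s_4 = InvRound(s_3, k_4) = 0x9750
s_5 = InvRound(s_4, k_3) = 0xE697
s_6 = InvRound(s_5, k_2) = 0xC3E6
s_7 = InvRound(s_6, k_1) = 0x14C3
s_8 = InvRound(s_7, k_0) = 0x8B14

0x8B14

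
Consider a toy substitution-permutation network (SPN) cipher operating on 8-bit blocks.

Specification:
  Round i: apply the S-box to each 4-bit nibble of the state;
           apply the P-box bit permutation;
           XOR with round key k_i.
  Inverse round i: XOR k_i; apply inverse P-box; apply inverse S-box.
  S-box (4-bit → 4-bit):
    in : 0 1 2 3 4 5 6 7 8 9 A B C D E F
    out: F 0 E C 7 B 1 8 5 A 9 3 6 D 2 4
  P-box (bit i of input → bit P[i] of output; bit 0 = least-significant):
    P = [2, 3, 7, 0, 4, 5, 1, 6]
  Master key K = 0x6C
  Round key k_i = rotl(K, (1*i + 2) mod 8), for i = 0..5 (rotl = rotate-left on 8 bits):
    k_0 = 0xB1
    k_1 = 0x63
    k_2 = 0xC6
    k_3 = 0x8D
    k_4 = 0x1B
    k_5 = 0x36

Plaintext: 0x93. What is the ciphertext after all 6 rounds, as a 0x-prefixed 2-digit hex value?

0x88

s_0 = plaintext = 0x93
s_1 = Round(s_0, k_0) = 0x50
s_2 = Round(s_1, k_1) = 0x9E
s_3 = Round(s_2, k_2) = 0xAE
s_4 = Round(s_3, k_3) = 0xD5
s_5 = Round(s_4, k_4) = 0x44
s_6 = Round(s_5, k_5) = 0x88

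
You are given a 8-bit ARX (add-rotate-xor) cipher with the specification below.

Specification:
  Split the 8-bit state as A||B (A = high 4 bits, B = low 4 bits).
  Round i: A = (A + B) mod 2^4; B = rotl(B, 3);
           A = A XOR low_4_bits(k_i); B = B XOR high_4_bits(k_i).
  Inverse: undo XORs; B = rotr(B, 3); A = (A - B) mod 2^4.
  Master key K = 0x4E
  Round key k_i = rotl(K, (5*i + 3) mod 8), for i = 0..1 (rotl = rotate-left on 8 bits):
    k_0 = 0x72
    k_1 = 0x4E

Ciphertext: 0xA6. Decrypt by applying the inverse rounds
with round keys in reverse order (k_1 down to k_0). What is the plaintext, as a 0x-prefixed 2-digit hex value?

0xC6

s_0 = ciphertext = 0xA6
s_1 = InvRound(s_0, k_1) = 0x04
s_2 = InvRound(s_1, k_0) = 0xC6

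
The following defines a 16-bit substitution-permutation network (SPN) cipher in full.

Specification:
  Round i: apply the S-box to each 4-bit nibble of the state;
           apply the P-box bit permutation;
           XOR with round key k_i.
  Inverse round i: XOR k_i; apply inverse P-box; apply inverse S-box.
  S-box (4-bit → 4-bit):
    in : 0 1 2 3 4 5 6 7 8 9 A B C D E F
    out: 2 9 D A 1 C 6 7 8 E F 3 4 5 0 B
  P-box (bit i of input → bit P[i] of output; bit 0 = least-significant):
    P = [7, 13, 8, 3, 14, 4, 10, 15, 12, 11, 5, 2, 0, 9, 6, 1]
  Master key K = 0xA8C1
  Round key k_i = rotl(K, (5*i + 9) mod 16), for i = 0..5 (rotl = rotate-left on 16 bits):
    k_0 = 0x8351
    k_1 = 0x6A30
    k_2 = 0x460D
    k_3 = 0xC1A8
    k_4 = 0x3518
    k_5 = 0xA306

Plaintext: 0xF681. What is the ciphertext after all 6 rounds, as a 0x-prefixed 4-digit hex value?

s_0 = plaintext = 0xF681
s_1 = Round(s_0, k_0) = 0x09FA
s_2 = Round(s_1, k_1) = 0x818C
s_3 = Round(s_2, k_2) = 0xD70B
s_4 = Round(s_3, k_3) = 0xF959
s_5 = Round(s_4, k_4) = 0x9A37
s_6 = Round(s_5, k_5) = 0x18F0

0x18F0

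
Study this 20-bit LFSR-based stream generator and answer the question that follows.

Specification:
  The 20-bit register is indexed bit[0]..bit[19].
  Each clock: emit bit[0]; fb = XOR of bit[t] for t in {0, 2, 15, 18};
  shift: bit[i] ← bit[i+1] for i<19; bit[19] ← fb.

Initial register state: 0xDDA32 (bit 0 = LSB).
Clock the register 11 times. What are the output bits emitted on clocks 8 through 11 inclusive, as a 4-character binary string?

reg_0 = 0xDDA32
clock 1: out=0, reg = 0x6ED19
clock 2: out=1, reg = 0xB768C
clock 3: out=0, reg = 0xDBB46
clock 4: out=0, reg = 0xEDDA3
clock 5: out=1, reg = 0xF6ED1
clock 6: out=1, reg = 0x7B768
clock 7: out=0, reg = 0x3DBB4
clock 8: out=0, reg = 0x1EDDA
clock 9: out=0, reg = 0x8F6ED
clock 10: out=1, reg = 0xC7B76
clock 11: out=0, reg = 0x63DBB

0010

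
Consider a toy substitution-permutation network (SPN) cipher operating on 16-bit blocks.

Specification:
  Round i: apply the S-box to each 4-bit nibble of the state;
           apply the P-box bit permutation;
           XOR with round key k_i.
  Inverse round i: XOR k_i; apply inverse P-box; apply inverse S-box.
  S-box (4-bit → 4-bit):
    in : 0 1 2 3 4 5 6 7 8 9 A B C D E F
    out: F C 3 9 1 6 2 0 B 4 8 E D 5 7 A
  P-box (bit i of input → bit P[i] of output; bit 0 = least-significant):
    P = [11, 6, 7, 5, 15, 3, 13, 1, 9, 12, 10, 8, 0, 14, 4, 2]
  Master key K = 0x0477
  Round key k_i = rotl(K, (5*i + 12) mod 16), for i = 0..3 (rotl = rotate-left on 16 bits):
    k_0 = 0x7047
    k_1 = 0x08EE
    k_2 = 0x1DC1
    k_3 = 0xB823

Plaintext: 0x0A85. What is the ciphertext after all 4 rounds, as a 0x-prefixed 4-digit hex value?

0x5C8B

s_0 = plaintext = 0x0A85
s_1 = Round(s_0, k_0) = 0xB198
s_2 = Round(s_1, k_1) = 0x659A
s_3 = Round(s_2, k_2) = 0x69E1
s_4 = Round(s_3, k_3) = 0x5C8B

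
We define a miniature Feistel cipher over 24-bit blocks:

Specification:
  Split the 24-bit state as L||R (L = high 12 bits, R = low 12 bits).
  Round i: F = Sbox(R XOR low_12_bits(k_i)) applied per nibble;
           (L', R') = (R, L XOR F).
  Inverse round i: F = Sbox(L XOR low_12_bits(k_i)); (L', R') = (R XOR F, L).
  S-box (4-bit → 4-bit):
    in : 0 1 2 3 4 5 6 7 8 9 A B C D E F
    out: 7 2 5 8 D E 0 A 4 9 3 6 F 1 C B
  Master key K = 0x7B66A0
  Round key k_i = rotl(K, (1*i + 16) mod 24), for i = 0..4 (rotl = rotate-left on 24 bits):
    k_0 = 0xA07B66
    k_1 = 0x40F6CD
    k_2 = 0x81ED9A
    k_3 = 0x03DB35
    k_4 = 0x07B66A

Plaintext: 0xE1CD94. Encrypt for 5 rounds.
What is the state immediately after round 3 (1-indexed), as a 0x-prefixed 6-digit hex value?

s_0 = plaintext = 0xE1CD94
s_1 = Round(s_0, k_0) = 0xD94EA9
s_2 = Round(s_1, k_1) = 0xEA9999
s_3 = Round(s_2, k_2) = 0x9993D1
s_4 = Round(s_3, k_3) = 0x3D1D54
s_5 = Round(s_4, k_4) = 0xD5455D

0x9993D1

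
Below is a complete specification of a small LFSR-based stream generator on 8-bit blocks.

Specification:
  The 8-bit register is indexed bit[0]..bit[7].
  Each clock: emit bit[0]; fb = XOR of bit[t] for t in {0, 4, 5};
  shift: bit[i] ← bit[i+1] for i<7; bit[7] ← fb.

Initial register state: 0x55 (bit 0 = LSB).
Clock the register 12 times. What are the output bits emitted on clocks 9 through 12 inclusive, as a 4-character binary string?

0100

reg_0 = 0x55
clock 1: out=1, reg = 0x2A
clock 2: out=0, reg = 0x95
clock 3: out=1, reg = 0x4A
clock 4: out=0, reg = 0x25
clock 5: out=1, reg = 0x12
clock 6: out=0, reg = 0x89
clock 7: out=1, reg = 0xC4
clock 8: out=0, reg = 0x62
clock 9: out=0, reg = 0xB1
clock 10: out=1, reg = 0xD8
clock 11: out=0, reg = 0xEC
clock 12: out=0, reg = 0xF6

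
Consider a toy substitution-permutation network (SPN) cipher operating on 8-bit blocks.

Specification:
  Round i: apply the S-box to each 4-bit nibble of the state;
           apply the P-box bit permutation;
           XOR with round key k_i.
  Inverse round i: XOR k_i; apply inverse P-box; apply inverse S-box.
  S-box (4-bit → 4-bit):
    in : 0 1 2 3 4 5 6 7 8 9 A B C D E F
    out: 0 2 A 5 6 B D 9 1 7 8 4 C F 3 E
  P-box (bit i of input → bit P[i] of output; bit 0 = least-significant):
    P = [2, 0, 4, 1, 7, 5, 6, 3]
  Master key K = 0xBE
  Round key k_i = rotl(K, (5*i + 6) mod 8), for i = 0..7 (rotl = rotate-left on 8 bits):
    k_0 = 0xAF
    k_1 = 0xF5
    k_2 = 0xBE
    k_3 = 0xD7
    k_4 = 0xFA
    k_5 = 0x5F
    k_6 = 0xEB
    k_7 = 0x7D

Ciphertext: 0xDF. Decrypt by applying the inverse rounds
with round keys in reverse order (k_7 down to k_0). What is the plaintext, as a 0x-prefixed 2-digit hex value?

0x30

s_0 = ciphertext = 0xDF
s_1 = InvRound(s_0, k_7) = 0xEA
s_2 = InvRound(s_1, k_6) = 0x01
s_3 = InvRound(s_2, k_5) = 0xC6
s_4 = InvRound(s_3, k_4) = 0x23
s_5 = InvRound(s_4, k_3) = 0x93
s_6 = InvRound(s_5, k_2) = 0x2E
s_7 = InvRound(s_6, k_1) = 0x6F
s_8 = InvRound(s_7, k_0) = 0x30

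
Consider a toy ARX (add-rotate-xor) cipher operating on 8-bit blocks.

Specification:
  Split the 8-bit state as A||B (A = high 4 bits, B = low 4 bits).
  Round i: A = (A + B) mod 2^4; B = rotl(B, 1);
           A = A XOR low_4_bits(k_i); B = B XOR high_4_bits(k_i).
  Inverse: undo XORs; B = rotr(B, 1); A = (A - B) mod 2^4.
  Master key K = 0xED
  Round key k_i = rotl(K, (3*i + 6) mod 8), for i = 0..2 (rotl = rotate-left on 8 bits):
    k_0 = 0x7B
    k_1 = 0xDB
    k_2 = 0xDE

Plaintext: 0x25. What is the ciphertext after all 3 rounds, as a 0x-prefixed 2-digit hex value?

s_0 = plaintext = 0x25
s_1 = Round(s_0, k_0) = 0xCD
s_2 = Round(s_1, k_1) = 0x26
s_3 = Round(s_2, k_2) = 0x61

0x61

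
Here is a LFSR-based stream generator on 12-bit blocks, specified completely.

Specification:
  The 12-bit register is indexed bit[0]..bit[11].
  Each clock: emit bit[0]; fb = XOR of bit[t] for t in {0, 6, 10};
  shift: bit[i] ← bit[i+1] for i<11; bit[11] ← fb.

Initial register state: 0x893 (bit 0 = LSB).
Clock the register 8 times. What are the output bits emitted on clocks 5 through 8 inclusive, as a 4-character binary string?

reg_0 = 0x893
clock 1: out=1, reg = 0xC49
clock 2: out=1, reg = 0xE24
clock 3: out=0, reg = 0xF12
clock 4: out=0, reg = 0xF89
clock 5: out=1, reg = 0x7C4
clock 6: out=0, reg = 0x3E2
clock 7: out=0, reg = 0x9F1
clock 8: out=1, reg = 0x4F8

1001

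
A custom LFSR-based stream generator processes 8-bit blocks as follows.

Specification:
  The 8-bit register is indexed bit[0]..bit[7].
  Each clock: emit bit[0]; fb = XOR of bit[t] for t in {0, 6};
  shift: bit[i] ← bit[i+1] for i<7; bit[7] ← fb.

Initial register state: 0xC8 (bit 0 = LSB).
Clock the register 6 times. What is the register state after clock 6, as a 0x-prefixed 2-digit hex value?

0x5F

reg_0 = 0xC8
clock 1: out=0, reg = 0xE4
clock 2: out=0, reg = 0xF2
clock 3: out=0, reg = 0xF9
clock 4: out=1, reg = 0x7C
clock 5: out=0, reg = 0xBE
clock 6: out=0, reg = 0x5F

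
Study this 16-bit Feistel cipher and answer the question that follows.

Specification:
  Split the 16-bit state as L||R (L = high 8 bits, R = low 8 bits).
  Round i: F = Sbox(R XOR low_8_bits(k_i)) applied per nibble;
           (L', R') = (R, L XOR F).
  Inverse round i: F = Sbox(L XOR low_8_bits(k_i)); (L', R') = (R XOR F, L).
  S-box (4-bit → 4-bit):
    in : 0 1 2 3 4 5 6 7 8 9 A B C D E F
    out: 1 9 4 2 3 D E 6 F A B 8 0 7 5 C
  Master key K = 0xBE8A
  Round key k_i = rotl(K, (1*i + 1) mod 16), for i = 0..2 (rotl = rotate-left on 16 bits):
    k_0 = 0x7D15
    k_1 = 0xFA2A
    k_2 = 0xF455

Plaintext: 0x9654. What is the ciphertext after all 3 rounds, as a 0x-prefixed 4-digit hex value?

0xA96F

s_0 = plaintext = 0x9654
s_1 = Round(s_0, k_0) = 0x54AF
s_2 = Round(s_1, k_1) = 0xAFA9
s_3 = Round(s_2, k_2) = 0xA96F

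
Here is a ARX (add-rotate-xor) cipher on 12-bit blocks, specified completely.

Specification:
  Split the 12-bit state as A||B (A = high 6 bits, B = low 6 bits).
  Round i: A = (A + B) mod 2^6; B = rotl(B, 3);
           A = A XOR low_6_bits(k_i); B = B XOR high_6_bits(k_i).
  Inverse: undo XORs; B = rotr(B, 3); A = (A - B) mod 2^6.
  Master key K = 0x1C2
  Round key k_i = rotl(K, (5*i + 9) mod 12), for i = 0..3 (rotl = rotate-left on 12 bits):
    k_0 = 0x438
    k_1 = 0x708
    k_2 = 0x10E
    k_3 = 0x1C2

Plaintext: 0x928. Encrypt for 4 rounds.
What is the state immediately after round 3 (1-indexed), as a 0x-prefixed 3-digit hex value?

s_0 = plaintext = 0x928
s_1 = Round(s_0, k_0) = 0xD15
s_2 = Round(s_1, k_1) = 0x076
s_3 = Round(s_2, k_2) = 0xE72
s_4 = Round(s_3, k_3) = 0xA51

0xE72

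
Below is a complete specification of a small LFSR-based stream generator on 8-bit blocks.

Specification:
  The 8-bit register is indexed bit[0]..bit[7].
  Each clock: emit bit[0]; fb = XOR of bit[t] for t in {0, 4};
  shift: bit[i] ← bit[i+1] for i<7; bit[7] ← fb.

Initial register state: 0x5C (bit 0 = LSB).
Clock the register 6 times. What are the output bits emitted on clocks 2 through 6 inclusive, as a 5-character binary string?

reg_0 = 0x5C
clock 1: out=0, reg = 0xAE
clock 2: out=0, reg = 0x57
clock 3: out=1, reg = 0x2B
clock 4: out=1, reg = 0x95
clock 5: out=1, reg = 0x4A
clock 6: out=0, reg = 0x25

01110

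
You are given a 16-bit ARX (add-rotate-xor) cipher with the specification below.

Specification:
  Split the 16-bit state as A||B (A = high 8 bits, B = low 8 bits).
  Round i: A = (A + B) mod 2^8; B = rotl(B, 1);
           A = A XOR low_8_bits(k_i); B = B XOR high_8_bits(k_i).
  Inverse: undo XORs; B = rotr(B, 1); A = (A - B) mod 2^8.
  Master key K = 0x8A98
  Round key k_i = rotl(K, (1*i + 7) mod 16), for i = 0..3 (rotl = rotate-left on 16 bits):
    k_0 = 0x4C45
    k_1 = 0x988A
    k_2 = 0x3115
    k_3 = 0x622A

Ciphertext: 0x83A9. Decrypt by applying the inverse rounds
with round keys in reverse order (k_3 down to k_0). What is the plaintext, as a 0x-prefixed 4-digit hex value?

s_0 = ciphertext = 0x83A9
s_1 = InvRound(s_0, k_3) = 0xC4E5
s_2 = InvRound(s_1, k_2) = 0x676A
s_3 = InvRound(s_2, k_1) = 0x7479
s_4 = InvRound(s_3, k_0) = 0x979A

0x979A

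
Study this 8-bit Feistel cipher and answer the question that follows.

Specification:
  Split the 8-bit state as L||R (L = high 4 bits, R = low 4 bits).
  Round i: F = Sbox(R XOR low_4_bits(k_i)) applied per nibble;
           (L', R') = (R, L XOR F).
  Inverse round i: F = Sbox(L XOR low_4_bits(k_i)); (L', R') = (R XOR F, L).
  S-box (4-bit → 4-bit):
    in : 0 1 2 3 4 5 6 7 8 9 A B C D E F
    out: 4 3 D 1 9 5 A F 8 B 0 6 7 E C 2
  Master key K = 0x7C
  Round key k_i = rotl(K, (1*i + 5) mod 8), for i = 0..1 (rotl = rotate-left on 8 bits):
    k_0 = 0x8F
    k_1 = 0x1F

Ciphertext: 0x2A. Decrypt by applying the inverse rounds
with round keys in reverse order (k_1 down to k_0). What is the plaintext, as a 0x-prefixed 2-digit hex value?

0x44

s_0 = ciphertext = 0x2A
s_1 = InvRound(s_0, k_1) = 0x42
s_2 = InvRound(s_1, k_0) = 0x44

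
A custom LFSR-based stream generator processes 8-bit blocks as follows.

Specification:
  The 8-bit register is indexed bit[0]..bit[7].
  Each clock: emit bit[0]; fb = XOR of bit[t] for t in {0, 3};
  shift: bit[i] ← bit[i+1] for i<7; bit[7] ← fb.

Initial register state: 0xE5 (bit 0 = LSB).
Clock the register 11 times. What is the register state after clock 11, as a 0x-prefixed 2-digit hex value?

reg_0 = 0xE5
clock 1: out=1, reg = 0xF2
clock 2: out=0, reg = 0x79
clock 3: out=1, reg = 0x3C
clock 4: out=0, reg = 0x9E
clock 5: out=0, reg = 0xCF
clock 6: out=1, reg = 0x67
clock 7: out=1, reg = 0xB3
clock 8: out=1, reg = 0xD9
clock 9: out=1, reg = 0x6C
clock 10: out=0, reg = 0xB6
clock 11: out=0, reg = 0x5B

0x5B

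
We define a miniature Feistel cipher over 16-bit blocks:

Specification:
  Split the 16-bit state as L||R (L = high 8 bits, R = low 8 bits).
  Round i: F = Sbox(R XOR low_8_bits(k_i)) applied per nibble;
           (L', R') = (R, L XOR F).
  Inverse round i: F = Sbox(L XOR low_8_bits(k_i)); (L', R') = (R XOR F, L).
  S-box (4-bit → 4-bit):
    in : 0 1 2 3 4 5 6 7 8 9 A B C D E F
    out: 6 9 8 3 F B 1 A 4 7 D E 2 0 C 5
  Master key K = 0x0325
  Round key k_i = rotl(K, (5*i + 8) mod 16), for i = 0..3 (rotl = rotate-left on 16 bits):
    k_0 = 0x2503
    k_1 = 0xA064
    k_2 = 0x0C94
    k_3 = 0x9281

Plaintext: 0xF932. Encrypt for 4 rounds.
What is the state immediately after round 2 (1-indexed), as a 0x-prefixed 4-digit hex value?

0xC0ED

s_0 = plaintext = 0xF932
s_1 = Round(s_0, k_0) = 0x32C0
s_2 = Round(s_1, k_1) = 0xC0ED
s_3 = Round(s_2, k_2) = 0xED67
s_4 = Round(s_3, k_3) = 0x672C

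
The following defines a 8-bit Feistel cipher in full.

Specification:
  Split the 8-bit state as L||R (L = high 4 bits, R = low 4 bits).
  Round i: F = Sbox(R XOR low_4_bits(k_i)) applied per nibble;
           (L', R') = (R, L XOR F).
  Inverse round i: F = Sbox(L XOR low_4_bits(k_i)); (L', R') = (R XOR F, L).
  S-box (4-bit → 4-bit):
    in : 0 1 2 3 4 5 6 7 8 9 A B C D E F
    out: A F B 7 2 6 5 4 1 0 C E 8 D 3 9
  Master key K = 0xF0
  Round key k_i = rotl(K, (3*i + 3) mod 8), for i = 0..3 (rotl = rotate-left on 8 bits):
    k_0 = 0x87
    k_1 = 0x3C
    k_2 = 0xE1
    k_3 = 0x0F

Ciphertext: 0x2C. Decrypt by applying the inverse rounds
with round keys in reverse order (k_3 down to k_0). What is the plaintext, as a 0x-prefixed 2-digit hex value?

0xA3

s_0 = ciphertext = 0x2C
s_1 = InvRound(s_0, k_3) = 0x12
s_2 = InvRound(s_1, k_2) = 0x81
s_3 = InvRound(s_2, k_1) = 0x38
s_4 = InvRound(s_3, k_0) = 0xA3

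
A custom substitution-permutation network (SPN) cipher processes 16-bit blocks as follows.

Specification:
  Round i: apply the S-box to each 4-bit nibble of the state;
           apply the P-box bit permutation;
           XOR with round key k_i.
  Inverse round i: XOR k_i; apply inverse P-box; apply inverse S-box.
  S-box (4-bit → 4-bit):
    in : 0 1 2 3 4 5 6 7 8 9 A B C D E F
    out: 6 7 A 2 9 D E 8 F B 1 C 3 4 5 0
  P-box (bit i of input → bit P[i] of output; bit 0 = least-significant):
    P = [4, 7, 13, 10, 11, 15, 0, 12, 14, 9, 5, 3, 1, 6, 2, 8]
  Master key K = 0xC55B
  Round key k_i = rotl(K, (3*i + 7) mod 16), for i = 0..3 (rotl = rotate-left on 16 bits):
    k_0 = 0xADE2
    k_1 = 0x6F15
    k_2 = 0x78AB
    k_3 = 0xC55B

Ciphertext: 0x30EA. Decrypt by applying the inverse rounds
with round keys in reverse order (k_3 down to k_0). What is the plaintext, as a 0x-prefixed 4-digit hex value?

0x0021

s_0 = ciphertext = 0x30EA
s_1 = InvRound(s_0, k_3) = 0x7E68
s_2 = InvRound(s_1, k_2) = 0xC3D2
s_3 = InvRound(s_2, k_1) = 0x1F16
s_4 = InvRound(s_3, k_0) = 0x0021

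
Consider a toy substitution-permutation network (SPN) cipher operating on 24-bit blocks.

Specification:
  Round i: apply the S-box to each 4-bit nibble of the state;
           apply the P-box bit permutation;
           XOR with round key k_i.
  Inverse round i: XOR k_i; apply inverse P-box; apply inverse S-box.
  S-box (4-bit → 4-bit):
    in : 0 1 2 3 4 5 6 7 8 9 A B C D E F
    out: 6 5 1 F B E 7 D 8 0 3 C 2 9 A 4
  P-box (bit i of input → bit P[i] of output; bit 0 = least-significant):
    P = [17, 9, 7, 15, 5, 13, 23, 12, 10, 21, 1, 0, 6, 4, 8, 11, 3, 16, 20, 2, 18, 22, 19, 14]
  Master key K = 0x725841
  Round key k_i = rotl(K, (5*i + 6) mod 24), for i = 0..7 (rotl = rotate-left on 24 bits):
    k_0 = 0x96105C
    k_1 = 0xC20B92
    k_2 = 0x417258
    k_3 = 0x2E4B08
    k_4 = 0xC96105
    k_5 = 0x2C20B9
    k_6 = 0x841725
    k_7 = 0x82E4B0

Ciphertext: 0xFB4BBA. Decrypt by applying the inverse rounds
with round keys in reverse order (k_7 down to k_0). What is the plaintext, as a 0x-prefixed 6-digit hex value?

s_0 = ciphertext = 0xFB4BBA
s_1 = InvRound(s_0, k_7) = 0x06B6CE
s_2 = InvRound(s_1, k_6) = 0x921B67
s_3 = InvRound(s_2, k_5) = 0x173056
s_4 = InvRound(s_3, k_4) = 0x3F6BB2
s_5 = InvRound(s_4, k_3) = 0x96CFAF
s_6 = InvRound(s_5, k_2) = 0xA53737
s_7 = InvRound(s_6, k_1) = 0xAE8441
s_8 = InvRound(s_7, k_0) = 0xF7C488

0xF7C488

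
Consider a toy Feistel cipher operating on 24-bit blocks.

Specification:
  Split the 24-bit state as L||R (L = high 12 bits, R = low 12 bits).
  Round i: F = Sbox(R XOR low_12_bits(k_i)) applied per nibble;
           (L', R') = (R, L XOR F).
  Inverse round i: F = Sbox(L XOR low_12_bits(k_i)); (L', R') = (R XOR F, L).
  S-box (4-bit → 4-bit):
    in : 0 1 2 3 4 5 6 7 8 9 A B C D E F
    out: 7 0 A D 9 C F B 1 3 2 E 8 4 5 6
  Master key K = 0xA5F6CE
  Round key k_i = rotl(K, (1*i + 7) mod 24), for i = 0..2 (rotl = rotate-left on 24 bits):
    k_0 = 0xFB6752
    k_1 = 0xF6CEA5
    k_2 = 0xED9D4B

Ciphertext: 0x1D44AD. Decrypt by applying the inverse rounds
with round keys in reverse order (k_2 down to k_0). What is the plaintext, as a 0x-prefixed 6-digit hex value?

s_0 = ciphertext = 0x1D44AD
s_1 = InvRound(s_0, k_2) = 0xC9B1D4
s_2 = InvRound(s_1, k_1) = 0xB01C9B
s_3 = InvRound(s_2, k_0) = 0x456B01

0x456B01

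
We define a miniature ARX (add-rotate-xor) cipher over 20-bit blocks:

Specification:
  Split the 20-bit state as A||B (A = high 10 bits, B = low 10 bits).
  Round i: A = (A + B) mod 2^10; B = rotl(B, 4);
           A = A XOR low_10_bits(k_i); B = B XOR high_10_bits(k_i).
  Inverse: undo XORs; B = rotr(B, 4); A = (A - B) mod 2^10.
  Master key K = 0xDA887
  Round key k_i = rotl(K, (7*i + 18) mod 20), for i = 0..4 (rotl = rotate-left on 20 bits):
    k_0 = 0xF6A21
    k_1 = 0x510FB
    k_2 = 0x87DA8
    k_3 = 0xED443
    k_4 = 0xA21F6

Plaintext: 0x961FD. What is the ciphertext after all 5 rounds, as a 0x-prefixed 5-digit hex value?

s_0 = plaintext = 0x961FD
s_1 = Round(s_0, k_0) = 0x9D00D
s_2 = Round(s_1, k_1) = 0x9E994
s_3 = Round(s_2, k_2) = 0x69B59
s_4 = Round(s_3, k_3) = 0x2F228
s_5 = Round(s_4, k_4) = 0xC4800

0xC4800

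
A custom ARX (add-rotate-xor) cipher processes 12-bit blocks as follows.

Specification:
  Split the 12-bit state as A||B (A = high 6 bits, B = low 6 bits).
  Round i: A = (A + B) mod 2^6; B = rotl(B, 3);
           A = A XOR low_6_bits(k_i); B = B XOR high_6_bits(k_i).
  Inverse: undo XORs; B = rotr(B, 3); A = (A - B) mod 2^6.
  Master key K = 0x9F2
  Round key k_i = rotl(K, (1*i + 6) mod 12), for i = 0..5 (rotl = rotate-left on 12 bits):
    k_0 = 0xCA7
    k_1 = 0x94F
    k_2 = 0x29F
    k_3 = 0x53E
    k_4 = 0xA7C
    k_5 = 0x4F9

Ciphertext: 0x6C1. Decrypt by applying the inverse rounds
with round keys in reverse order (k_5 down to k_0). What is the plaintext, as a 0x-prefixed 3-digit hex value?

s_0 = ciphertext = 0x6C1
s_1 = InvRound(s_0, k_5) = 0x412
s_2 = InvRound(s_1, k_4) = 0x35F
s_3 = InvRound(s_2, k_3) = 0x699
s_4 = InvRound(s_3, k_2) = 0xADA
s_5 = InvRound(s_4, k_1) = 0x97F
s_6 = InvRound(s_5, k_0) = 0x669

0x669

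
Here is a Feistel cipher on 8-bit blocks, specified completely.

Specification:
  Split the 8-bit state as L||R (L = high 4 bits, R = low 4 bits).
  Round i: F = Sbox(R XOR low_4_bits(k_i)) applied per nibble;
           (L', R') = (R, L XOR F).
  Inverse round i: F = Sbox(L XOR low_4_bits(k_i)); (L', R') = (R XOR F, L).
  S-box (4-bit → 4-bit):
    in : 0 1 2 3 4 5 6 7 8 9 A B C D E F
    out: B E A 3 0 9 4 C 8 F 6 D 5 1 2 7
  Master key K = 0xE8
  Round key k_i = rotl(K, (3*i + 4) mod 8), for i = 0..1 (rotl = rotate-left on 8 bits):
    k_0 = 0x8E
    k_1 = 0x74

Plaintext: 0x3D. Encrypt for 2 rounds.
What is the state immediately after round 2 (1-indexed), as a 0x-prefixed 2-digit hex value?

s_0 = plaintext = 0x3D
s_1 = Round(s_0, k_0) = 0xD0
s_2 = Round(s_1, k_1) = 0x0D

0x0D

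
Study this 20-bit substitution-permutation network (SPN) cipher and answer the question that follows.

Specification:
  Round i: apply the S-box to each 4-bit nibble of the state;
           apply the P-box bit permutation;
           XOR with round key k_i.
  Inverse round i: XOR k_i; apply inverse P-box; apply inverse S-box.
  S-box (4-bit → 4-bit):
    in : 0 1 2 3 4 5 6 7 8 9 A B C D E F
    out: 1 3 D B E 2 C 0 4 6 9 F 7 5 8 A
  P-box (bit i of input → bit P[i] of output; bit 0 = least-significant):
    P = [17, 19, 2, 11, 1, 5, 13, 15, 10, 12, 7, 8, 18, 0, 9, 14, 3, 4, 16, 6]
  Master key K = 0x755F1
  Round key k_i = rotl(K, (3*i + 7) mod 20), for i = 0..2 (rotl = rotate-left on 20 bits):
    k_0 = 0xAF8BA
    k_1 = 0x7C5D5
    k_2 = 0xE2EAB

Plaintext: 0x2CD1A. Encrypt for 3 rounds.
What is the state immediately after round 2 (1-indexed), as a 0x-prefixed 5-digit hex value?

0xC847C

s_0 = plaintext = 0x2CD1A
s_1 = Round(s_0, k_0) = 0xDF651
s_2 = Round(s_1, k_1) = 0xC847C
s_3 = Round(s_2, k_2) = 0x53D37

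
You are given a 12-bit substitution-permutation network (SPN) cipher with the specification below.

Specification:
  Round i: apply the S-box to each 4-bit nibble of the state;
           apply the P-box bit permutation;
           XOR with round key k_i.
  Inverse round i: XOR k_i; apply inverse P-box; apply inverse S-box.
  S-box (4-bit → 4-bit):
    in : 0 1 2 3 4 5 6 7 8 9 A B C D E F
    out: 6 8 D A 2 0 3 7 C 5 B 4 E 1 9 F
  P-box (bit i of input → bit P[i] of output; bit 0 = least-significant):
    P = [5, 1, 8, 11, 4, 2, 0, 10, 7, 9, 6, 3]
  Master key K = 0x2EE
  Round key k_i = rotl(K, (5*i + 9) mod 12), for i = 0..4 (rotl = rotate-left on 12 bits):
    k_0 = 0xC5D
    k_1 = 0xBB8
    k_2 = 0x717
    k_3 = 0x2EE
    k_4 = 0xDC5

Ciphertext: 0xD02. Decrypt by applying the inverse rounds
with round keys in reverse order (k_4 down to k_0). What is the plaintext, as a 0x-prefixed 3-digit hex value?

s_0 = ciphertext = 0xD02
s_1 = InvRound(s_0, k_4) = 0x904
s_2 = InvRound(s_1, k_3) = 0xF5F
s_3 = InvRound(s_2, k_2) = 0x851
s_4 = InvRound(s_3, k_1) = 0xFB9
s_5 = InvRound(s_4, k_0) = 0x749

0x749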